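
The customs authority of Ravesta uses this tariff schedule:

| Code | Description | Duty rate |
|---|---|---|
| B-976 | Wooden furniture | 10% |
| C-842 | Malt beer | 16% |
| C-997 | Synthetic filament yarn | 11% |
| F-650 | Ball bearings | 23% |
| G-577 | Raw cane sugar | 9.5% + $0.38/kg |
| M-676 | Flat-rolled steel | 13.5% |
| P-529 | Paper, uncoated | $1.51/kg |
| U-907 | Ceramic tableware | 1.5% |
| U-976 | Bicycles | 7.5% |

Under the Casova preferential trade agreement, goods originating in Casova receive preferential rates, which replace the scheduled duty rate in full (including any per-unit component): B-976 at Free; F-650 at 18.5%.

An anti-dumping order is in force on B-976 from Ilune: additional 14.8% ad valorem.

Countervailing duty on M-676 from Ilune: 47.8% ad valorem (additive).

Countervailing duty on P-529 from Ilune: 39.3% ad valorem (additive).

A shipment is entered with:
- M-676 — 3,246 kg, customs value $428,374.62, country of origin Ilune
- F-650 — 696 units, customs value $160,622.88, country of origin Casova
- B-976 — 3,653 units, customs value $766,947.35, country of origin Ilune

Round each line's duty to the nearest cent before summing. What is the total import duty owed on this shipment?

Line 1 (M-676, Ilune, 3,246 kg, $428,374.62):
Base rate for M-676 is 13.5%.
Additional duty on M-676 from Ilune: +47.8%. Applied ad valorem rate: 13.5% + 47.8% = 61.3%.
Duty = $428,374.62 × 61.3% = $262,593.64.
Line 2 (F-650, Casova, 696 units, $160,622.88):
Base rate for F-650 is 23%.
Origin Casova qualifies under the Ravesta–Casova agreement and F-650 is covered: preferential rate 18.5% applies instead.
Duty = $160,622.88 × 18.5% = $29,715.23.
Line 3 (B-976, Ilune, 3,653 units, $766,947.35):
Base rate for B-976 is 10%.
B-976 has an FTA preferential rate, but origin Ilune is not Casova; base rate stands.
Additional duty on B-976 from Ilune: +14.8%. Applied ad valorem rate: 10% + 14.8% = 24.8%.
Duty = $766,947.35 × 24.8% = $190,202.94.
Total = $262,593.64 + $29,715.23 + $190,202.94 = $482,511.81.

$482,511.81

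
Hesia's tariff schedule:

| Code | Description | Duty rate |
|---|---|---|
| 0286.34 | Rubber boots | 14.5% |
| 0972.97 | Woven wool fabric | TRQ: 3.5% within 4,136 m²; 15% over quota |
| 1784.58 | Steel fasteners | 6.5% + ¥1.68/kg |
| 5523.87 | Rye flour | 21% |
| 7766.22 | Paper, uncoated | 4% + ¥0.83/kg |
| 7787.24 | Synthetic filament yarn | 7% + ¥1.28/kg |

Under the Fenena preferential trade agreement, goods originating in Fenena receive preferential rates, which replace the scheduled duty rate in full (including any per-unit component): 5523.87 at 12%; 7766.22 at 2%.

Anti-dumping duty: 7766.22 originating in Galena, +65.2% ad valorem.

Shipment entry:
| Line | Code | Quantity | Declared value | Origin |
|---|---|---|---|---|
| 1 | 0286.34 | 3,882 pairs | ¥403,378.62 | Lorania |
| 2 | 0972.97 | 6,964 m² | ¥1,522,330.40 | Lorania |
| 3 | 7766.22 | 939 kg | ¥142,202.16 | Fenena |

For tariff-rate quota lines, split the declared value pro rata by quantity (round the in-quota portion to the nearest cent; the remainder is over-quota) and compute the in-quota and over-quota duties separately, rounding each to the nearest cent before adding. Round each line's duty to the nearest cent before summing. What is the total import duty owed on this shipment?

¥185,708.60

Line 1 (0286.34, Lorania, 3,882 pairs, ¥403,378.62):
Base rate for 0286.34 is 14.5%.
Duty = ¥403,378.62 × 14.5% = ¥58,489.90.
Line 2 (0972.97, Lorania, 6,964 m², ¥1,522,330.40):
Code 0972.97 is under a tariff-rate quota (threshold 4,136 m²). In-quota: 4,136 m² at 3.5%; over-quota: 2,828 m² at 15%.
Pro-rata value split: in-quota = ¥1,522,330.40 × 4,136/6,964 = ¥904,129.60; over-quota = ¥1,522,330.40 − ¥904,129.60 = ¥618,200.80.
In-quota duty = ¥904,129.60 × 3.5% = ¥31,644.54. Over-quota duty = ¥618,200.80 × 15% = ¥92,730.12.
Line duty = ¥31,644.54 + ¥92,730.12 = ¥124,374.66.
Line 3 (7766.22, Fenena, 939 kg, ¥142,202.16):
Base rate for 7766.22 is 4% + ¥0.83/kg.
Origin Fenena qualifies under the Hesia–Fenena agreement and 7766.22 is covered: preferential rate 2% applies instead.
The additional-duty order on 7766.22 targets Galena, not Fenena; it does not apply.
Duty = ¥142,202.16 × 2% = ¥2,844.04.
Total = ¥58,489.90 + ¥124,374.66 + ¥2,844.04 = ¥185,708.60.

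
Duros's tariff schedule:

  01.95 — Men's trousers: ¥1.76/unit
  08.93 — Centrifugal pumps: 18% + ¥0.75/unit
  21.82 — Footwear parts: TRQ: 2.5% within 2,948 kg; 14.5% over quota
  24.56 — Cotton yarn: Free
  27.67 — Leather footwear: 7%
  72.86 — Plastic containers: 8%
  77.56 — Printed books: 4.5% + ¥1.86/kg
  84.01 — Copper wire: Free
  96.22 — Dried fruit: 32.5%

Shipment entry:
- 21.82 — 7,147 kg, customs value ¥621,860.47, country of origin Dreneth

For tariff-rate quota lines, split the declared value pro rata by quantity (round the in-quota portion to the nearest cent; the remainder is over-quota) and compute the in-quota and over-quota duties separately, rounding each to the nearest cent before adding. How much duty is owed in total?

Line 1 (21.82, Dreneth, 7,147 kg, ¥621,860.47):
Code 21.82 is under a tariff-rate quota (threshold 2,948 kg). In-quota: 2,948 kg at 2.5%; over-quota: 4,199 kg at 14.5%.
Pro-rata value split: in-quota = ¥621,860.47 × 2,948/7,147 = ¥256,505.48; over-quota = ¥621,860.47 − ¥256,505.48 = ¥365,354.99.
In-quota duty = ¥256,505.48 × 2.5% = ¥6,412.64. Over-quota duty = ¥365,354.99 × 14.5% = ¥52,976.47.
Line duty = ¥6,412.64 + ¥52,976.47 = ¥59,389.11.

¥59,389.11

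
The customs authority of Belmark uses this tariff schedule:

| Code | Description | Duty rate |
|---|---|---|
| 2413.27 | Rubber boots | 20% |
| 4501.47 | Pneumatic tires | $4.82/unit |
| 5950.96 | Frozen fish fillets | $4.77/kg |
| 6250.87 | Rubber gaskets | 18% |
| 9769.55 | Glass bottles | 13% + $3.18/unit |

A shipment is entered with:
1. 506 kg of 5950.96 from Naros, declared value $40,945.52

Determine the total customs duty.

Line 1 (5950.96, Naros, 506 kg, $40,945.52):
Base rate for 5950.96 is $4.77/kg.
Duty = 506 × $4.77 = $2,413.62.

$2,413.62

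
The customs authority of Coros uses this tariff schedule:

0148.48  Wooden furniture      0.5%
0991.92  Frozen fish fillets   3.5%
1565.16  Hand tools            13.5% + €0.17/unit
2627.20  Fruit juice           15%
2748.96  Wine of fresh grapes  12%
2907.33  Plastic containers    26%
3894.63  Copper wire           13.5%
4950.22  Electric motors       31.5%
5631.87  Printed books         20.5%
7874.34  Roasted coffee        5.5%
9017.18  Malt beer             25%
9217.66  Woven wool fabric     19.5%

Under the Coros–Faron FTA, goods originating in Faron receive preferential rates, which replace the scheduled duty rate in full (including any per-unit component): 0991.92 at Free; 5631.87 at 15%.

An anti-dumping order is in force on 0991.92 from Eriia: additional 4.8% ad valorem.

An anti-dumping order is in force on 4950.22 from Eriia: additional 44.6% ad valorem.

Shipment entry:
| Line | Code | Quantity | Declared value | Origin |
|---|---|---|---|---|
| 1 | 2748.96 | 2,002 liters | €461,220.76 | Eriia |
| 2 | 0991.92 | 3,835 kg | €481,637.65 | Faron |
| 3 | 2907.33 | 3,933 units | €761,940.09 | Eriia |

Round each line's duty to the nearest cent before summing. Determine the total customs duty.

€253,450.91

Line 1 (2748.96, Eriia, 2,002 liters, €461,220.76):
Base rate for 2748.96 is 12%.
Duty = €461,220.76 × 12% = €55,346.49.
Line 2 (0991.92, Faron, 3,835 kg, €481,637.65):
Base rate for 0991.92 is 3.5%.
Origin Faron qualifies under the Coros–Faron agreement and 0991.92 is covered: preferential rate Free applies instead.
The additional-duty order on 0991.92 targets Eriia, not Faron; it does not apply.
Duty = €481,637.65 × 0% = €0.00.
Line 3 (2907.33, Eriia, 3,933 units, €761,940.09):
Base rate for 2907.33 is 26%.
Duty = €761,940.09 × 26% = €198,104.42.
Total = €55,346.49 + €0.00 + €198,104.42 = €253,450.91.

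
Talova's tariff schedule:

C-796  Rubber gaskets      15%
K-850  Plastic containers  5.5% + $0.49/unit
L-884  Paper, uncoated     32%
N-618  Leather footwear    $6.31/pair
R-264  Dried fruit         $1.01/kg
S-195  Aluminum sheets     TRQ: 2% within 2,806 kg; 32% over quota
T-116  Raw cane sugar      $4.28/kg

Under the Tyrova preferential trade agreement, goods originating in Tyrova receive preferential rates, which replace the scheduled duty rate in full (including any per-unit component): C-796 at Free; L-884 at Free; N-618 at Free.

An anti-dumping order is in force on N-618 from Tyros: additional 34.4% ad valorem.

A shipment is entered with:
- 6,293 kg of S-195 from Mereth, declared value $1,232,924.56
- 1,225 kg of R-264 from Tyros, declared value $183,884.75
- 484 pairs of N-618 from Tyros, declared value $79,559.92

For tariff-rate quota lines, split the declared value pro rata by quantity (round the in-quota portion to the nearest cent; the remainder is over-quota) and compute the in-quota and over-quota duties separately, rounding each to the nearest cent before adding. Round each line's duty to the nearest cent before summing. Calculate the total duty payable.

Line 1 (S-195, Mereth, 6,293 kg, $1,232,924.56):
Code S-195 is under a tariff-rate quota (threshold 2,806 kg). In-quota: 2,806 kg at 2%; over-quota: 3,487 kg at 32%.
Pro-rata value split: in-quota = $1,232,924.56 × 2,806/6,293 = $549,751.52; over-quota = $1,232,924.56 − $549,751.52 = $683,173.04.
In-quota duty = $549,751.52 × 2% = $10,995.03. Over-quota duty = $683,173.04 × 32% = $218,615.37.
Line duty = $10,995.03 + $218,615.37 = $229,610.40.
Line 2 (R-264, Tyros, 1,225 kg, $183,884.75):
Base rate for R-264 is $1.01/kg.
Duty = 1,225 × $1.01 = $1,237.25.
Line 3 (N-618, Tyros, 484 pairs, $79,559.92):
Base rate for N-618 is $6.31/pair.
N-618 has an FTA preferential rate, but origin Tyros is not Tyrova; base rate stands.
Additional duty on N-618 from Tyros: +34.4% ad valorem. Applied ad valorem rate = 34.4%.
Duty = $79,559.92 × 34.4% + 484 × $6.31 = $30,422.65.
Total = $229,610.40 + $1,237.25 + $30,422.65 = $261,270.30.

$261,270.30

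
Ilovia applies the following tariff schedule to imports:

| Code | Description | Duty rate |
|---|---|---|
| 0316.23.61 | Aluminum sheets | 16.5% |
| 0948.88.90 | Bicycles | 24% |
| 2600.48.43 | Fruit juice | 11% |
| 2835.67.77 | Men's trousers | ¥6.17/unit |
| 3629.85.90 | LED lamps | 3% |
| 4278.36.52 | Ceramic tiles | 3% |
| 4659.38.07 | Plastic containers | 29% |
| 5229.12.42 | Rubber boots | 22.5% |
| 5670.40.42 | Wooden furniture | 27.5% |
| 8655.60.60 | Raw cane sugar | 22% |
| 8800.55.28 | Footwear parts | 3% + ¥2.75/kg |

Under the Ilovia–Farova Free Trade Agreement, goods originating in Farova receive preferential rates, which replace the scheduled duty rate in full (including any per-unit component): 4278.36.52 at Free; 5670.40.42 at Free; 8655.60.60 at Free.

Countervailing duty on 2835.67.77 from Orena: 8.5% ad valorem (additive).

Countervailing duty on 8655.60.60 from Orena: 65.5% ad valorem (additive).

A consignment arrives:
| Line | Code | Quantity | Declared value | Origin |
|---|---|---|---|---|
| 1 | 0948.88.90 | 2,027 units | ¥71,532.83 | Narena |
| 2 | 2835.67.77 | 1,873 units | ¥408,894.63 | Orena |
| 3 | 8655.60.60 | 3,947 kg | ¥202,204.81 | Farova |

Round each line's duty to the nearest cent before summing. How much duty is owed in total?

¥63,480.33

Line 1 (0948.88.90, Narena, 2,027 units, ¥71,532.83):
Base rate for 0948.88.90 is 24%.
Duty = ¥71,532.83 × 24% = ¥17,167.88.
Line 2 (2835.67.77, Orena, 1,873 units, ¥408,894.63):
Base rate for 2835.67.77 is ¥6.17/unit.
Additional duty on 2835.67.77 from Orena: +8.5% ad valorem. Applied ad valorem rate = 8.5%.
Duty = ¥408,894.63 × 8.5% + 1,873 × ¥6.17 = ¥46,312.45.
Line 3 (8655.60.60, Farova, 3,947 kg, ¥202,204.81):
Base rate for 8655.60.60 is 22%.
Origin Farova qualifies under the Ilovia–Farova agreement and 8655.60.60 is covered: preferential rate Free applies instead.
The additional-duty order on 8655.60.60 targets Orena, not Farova; it does not apply.
Duty = ¥202,204.81 × 0% = ¥0.00.
Total = ¥17,167.88 + ¥46,312.45 + ¥0.00 = ¥63,480.33.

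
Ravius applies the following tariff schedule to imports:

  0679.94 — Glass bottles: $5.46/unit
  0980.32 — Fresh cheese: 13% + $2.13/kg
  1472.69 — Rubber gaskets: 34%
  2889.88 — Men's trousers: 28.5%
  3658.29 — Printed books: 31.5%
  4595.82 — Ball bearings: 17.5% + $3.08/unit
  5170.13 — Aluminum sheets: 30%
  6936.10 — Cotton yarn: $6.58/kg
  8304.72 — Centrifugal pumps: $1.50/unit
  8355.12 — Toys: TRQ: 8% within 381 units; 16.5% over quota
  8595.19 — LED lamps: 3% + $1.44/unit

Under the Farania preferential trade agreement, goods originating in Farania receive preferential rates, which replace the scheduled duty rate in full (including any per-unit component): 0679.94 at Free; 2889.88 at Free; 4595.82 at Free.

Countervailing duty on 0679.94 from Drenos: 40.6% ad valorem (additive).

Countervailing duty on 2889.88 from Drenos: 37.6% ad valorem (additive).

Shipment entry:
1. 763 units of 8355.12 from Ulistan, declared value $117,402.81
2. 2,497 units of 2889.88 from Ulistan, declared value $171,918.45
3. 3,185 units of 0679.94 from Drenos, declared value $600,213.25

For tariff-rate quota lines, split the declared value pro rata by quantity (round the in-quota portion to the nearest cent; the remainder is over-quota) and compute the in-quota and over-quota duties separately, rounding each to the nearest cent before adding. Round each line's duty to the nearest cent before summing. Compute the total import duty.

Line 1 (8355.12, Ulistan, 763 units, $117,402.81):
Code 8355.12 is under a tariff-rate quota (threshold 381 units). In-quota: 381 units at 8%; over-quota: 382 units at 16.5%.
Pro-rata value split: in-quota = $117,402.81 × 381/763 = $58,624.47; over-quota = $117,402.81 − $58,624.47 = $58,778.34.
In-quota duty = $58,624.47 × 8% = $4,689.96. Over-quota duty = $58,778.34 × 16.5% = $9,698.43.
Line duty = $4,689.96 + $9,698.43 = $14,388.39.
Line 2 (2889.88, Ulistan, 2,497 units, $171,918.45):
Base rate for 2889.88 is 28.5%.
2889.88 has an FTA preferential rate, but origin Ulistan is not Farania; base rate stands.
The additional-duty order on 2889.88 targets Drenos, not Ulistan; it does not apply.
Duty = $171,918.45 × 28.5% = $48,996.76.
Line 3 (0679.94, Drenos, 3,185 units, $600,213.25):
Base rate for 0679.94 is $5.46/unit.
0679.94 has an FTA preferential rate, but origin Drenos is not Farania; base rate stands.
Additional duty on 0679.94 from Drenos: +40.6% ad valorem. Applied ad valorem rate = 40.6%.
Duty = $600,213.25 × 40.6% + 3,185 × $5.46 = $261,076.68.
Total = $14,388.39 + $48,996.76 + $261,076.68 = $324,461.83.

$324,461.83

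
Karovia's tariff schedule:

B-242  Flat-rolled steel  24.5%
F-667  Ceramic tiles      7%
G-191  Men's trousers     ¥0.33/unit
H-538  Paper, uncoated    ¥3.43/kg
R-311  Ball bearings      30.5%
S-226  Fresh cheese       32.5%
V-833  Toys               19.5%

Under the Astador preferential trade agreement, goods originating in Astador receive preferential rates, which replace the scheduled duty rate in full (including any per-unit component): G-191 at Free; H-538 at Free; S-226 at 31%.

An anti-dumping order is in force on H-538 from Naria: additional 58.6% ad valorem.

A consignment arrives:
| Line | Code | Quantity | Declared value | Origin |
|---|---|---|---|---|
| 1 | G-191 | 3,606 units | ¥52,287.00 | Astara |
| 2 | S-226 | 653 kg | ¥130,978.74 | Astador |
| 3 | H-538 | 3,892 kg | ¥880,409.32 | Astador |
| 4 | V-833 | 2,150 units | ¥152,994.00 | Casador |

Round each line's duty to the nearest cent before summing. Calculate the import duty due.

Line 1 (G-191, Astara, 3,606 units, ¥52,287.00):
Base rate for G-191 is ¥0.33/unit.
G-191 has an FTA preferential rate, but origin Astara is not Astador; base rate stands.
Duty = 3,606 × ¥0.33 = ¥1,189.98.
Line 2 (S-226, Astador, 653 kg, ¥130,978.74):
Base rate for S-226 is 32.5%.
Origin Astador qualifies under the Karovia–Astador agreement and S-226 is covered: preferential rate 31% applies instead.
Duty = ¥130,978.74 × 31% = ¥40,603.41.
Line 3 (H-538, Astador, 3,892 kg, ¥880,409.32):
Base rate for H-538 is ¥3.43/kg.
Origin Astador qualifies under the Karovia–Astador agreement and H-538 is covered: preferential rate Free applies instead.
The additional-duty order on H-538 targets Naria, not Astador; it does not apply.
Duty = ¥880,409.32 × 0% = ¥0.00.
Line 4 (V-833, Casador, 2,150 units, ¥152,994.00):
Base rate for V-833 is 19.5%.
Duty = ¥152,994.00 × 19.5% = ¥29,833.83.
Total = ¥1,189.98 + ¥40,603.41 + ¥0.00 + ¥29,833.83 = ¥71,627.22.

¥71,627.22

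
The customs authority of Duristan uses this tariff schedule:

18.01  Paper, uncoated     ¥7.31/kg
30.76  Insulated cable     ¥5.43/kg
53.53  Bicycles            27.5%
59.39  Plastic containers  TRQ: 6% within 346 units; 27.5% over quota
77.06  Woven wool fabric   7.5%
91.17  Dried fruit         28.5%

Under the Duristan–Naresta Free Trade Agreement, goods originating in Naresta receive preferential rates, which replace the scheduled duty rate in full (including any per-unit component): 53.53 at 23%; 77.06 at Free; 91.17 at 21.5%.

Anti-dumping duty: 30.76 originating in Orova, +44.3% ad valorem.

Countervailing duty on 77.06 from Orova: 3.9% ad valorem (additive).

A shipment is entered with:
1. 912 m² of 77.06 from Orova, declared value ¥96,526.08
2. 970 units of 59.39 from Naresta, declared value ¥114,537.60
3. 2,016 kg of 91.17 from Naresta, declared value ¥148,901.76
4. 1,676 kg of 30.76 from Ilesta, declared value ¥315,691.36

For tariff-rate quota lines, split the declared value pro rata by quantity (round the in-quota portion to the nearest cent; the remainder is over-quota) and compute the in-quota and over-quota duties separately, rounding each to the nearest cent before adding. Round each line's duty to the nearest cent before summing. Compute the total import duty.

¥74,832.40

Line 1 (77.06, Orova, 912 m², ¥96,526.08):
Base rate for 77.06 is 7.5%.
77.06 has an FTA preferential rate, but origin Orova is not Naresta; base rate stands.
Additional duty on 77.06 from Orova: +3.9%. Applied ad valorem rate: 7.5% + 3.9% = 11.4%.
Duty = ¥96,526.08 × 11.4% = ¥11,003.97.
Line 2 (59.39, Naresta, 970 units, ¥114,537.60):
Code 59.39 is under a tariff-rate quota (threshold 346 units). In-quota: 346 units at 6%; over-quota: 624 units at 27.5%.
Pro-rata value split: in-quota = ¥114,537.60 × 346/970 = ¥40,855.68; over-quota = ¥114,537.60 − ¥40,855.68 = ¥73,681.92.
In-quota duty = ¥40,855.68 × 6% = ¥2,451.34. Over-quota duty = ¥73,681.92 × 27.5% = ¥20,262.53.
Line duty = ¥2,451.34 + ¥20,262.53 = ¥22,713.87.
Line 3 (91.17, Naresta, 2,016 kg, ¥148,901.76):
Base rate for 91.17 is 28.5%.
Origin Naresta qualifies under the Duristan–Naresta agreement and 91.17 is covered: preferential rate 21.5% applies instead.
Duty = ¥148,901.76 × 21.5% = ¥32,013.88.
Line 4 (30.76, Ilesta, 1,676 kg, ¥315,691.36):
Base rate for 30.76 is ¥5.43/kg.
The additional-duty order on 30.76 targets Orova, not Ilesta; it does not apply.
Duty = 1,676 × ¥5.43 = ¥9,100.68.
Total = ¥11,003.97 + ¥22,713.87 + ¥32,013.88 + ¥9,100.68 = ¥74,832.40.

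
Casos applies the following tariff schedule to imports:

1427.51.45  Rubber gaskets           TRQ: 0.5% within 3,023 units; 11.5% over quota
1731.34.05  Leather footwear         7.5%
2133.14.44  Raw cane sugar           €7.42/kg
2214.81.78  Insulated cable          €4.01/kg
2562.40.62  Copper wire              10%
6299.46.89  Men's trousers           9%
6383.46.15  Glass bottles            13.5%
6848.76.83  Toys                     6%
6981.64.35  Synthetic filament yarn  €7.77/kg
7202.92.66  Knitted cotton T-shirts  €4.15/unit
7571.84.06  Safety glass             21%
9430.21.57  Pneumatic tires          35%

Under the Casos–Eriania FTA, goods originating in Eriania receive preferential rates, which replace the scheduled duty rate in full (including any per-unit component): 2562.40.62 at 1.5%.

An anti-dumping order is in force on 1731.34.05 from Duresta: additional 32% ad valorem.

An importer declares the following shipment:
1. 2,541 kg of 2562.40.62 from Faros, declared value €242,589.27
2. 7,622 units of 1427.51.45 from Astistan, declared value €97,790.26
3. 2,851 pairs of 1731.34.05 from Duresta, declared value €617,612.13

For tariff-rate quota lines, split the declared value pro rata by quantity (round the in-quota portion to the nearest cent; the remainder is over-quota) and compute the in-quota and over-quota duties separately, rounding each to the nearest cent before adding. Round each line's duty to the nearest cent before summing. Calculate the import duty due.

Line 1 (2562.40.62, Faros, 2,541 kg, €242,589.27):
Base rate for 2562.40.62 is 10%.
2562.40.62 has an FTA preferential rate, but origin Faros is not Eriania; base rate stands.
Duty = €242,589.27 × 10% = €24,258.93.
Line 2 (1427.51.45, Astistan, 7,622 units, €97,790.26):
Code 1427.51.45 is under a tariff-rate quota (threshold 3,023 units). In-quota: 3,023 units at 0.5%; over-quota: 4,599 units at 11.5%.
Pro-rata value split: in-quota = €97,790.26 × 3,023/7,622 = €38,785.09; over-quota = €97,790.26 − €38,785.09 = €59,005.17.
In-quota duty = €38,785.09 × 0.5% = €193.93. Over-quota duty = €59,005.17 × 11.5% = €6,785.59.
Line duty = €193.93 + €6,785.59 = €6,979.52.
Line 3 (1731.34.05, Duresta, 2,851 pairs, €617,612.13):
Base rate for 1731.34.05 is 7.5%.
Additional duty on 1731.34.05 from Duresta: +32%. Applied ad valorem rate: 7.5% + 32% = 39.5%.
Duty = €617,612.13 × 39.5% = €243,956.79.
Total = €24,258.93 + €6,979.52 + €243,956.79 = €275,195.24.

€275,195.24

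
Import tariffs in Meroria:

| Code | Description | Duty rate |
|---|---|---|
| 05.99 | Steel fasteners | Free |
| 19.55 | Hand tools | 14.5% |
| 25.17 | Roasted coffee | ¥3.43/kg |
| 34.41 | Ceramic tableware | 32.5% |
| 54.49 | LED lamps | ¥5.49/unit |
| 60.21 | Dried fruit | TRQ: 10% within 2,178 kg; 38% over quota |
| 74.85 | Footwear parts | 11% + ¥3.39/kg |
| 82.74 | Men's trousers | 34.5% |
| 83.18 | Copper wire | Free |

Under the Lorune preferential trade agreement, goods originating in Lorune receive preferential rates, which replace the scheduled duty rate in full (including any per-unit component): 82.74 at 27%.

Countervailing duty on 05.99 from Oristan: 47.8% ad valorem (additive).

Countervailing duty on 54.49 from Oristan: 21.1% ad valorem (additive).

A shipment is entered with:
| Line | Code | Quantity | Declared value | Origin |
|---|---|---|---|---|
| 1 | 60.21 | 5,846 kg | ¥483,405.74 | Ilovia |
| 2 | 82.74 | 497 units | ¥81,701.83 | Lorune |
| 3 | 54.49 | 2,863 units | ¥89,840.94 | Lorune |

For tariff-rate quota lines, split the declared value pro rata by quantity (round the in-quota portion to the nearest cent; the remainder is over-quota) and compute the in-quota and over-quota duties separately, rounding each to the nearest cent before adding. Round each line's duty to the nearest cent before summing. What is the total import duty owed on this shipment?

Line 1 (60.21, Ilovia, 5,846 kg, ¥483,405.74):
Code 60.21 is under a tariff-rate quota (threshold 2,178 kg). In-quota: 2,178 kg at 10%; over-quota: 3,668 kg at 38%.
Pro-rata value split: in-quota = ¥483,405.74 × 2,178/5,846 = ¥180,098.82; over-quota = ¥483,405.74 − ¥180,098.82 = ¥303,306.92.
In-quota duty = ¥180,098.82 × 10% = ¥18,009.88. Over-quota duty = ¥303,306.92 × 38% = ¥115,256.63.
Line duty = ¥18,009.88 + ¥115,256.63 = ¥133,266.51.
Line 2 (82.74, Lorune, 497 units, ¥81,701.83):
Base rate for 82.74 is 34.5%.
Origin Lorune qualifies under the Meroria–Lorune agreement and 82.74 is covered: preferential rate 27% applies instead.
Duty = ¥81,701.83 × 27% = ¥22,059.49.
Line 3 (54.49, Lorune, 2,863 units, ¥89,840.94):
Base rate for 54.49 is ¥5.49/unit.
Origin Lorune is the FTA partner but 54.49 is not on the preference list; base rate stands.
The additional-duty order on 54.49 targets Oristan, not Lorune; it does not apply.
Duty = 2,863 × ¥5.49 = ¥15,717.87.
Total = ¥133,266.51 + ¥22,059.49 + ¥15,717.87 = ¥171,043.87.

¥171,043.87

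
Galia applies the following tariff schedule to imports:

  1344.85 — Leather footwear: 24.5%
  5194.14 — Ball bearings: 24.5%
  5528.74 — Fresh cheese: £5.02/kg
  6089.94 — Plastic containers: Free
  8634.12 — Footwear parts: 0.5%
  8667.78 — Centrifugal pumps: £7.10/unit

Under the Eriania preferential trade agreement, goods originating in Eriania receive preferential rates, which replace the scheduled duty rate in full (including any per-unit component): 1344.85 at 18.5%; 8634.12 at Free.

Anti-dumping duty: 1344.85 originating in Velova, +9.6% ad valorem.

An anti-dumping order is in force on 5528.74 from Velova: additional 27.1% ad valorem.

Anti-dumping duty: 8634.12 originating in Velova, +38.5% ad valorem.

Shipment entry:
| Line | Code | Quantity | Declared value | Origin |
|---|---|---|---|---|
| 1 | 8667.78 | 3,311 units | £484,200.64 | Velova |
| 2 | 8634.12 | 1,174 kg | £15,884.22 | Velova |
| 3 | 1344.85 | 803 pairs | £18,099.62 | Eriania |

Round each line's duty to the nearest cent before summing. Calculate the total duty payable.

£33,051.38

Line 1 (8667.78, Velova, 3,311 units, £484,200.64):
Base rate for 8667.78 is £7.10/unit.
Duty = 3,311 × £7.10 = £23,508.10.
Line 2 (8634.12, Velova, 1,174 kg, £15,884.22):
Base rate for 8634.12 is 0.5%.
8634.12 has an FTA preferential rate, but origin Velova is not Eriania; base rate stands.
Additional duty on 8634.12 from Velova: +38.5%. Applied ad valorem rate: 0.5% + 38.5% = 39%.
Duty = £15,884.22 × 39% = £6,194.85.
Line 3 (1344.85, Eriania, 803 pairs, £18,099.62):
Base rate for 1344.85 is 24.5%.
Origin Eriania qualifies under the Galia–Eriania agreement and 1344.85 is covered: preferential rate 18.5% applies instead.
The additional-duty order on 1344.85 targets Velova, not Eriania; it does not apply.
Duty = £18,099.62 × 18.5% = £3,348.43.
Total = £23,508.10 + £6,194.85 + £3,348.43 = £33,051.38.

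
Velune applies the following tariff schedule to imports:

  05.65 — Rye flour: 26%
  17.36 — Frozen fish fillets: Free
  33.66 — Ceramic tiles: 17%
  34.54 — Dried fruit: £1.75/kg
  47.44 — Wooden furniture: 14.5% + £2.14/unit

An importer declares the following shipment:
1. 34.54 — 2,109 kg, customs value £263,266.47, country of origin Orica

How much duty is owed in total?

Line 1 (34.54, Orica, 2,109 kg, £263,266.47):
Base rate for 34.54 is £1.75/kg.
Duty = 2,109 × £1.75 = £3,690.75.

£3,690.75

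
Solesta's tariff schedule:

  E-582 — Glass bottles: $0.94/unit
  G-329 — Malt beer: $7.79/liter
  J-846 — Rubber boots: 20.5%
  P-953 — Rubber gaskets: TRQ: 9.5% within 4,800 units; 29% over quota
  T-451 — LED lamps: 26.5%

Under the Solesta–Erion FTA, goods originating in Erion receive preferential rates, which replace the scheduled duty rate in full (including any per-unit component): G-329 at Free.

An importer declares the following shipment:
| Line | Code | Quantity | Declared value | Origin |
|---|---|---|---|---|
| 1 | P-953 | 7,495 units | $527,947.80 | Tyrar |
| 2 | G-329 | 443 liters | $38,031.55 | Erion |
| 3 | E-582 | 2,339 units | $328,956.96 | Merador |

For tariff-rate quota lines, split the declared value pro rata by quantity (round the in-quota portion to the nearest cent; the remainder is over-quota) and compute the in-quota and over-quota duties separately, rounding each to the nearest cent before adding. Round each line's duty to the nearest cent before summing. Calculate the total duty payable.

$89,371.68

Line 1 (P-953, Tyrar, 7,495 units, $527,947.80):
Code P-953 is under a tariff-rate quota (threshold 4,800 units). In-quota: 4,800 units at 9.5%; over-quota: 2,695 units at 29%.
Pro-rata value split: in-quota = $527,947.80 × 4,800/7,495 = $338,112.00; over-quota = $527,947.80 − $338,112.00 = $189,835.80.
In-quota duty = $338,112.00 × 9.5% = $32,120.64. Over-quota duty = $189,835.80 × 29% = $55,052.38.
Line duty = $32,120.64 + $55,052.38 = $87,173.02.
Line 2 (G-329, Erion, 443 liters, $38,031.55):
Base rate for G-329 is $7.79/liter.
Origin Erion qualifies under the Solesta–Erion agreement and G-329 is covered: preferential rate Free applies instead.
Duty = $38,031.55 × 0% = $0.00.
Line 3 (E-582, Merador, 2,339 units, $328,956.96):
Base rate for E-582 is $0.94/unit.
Duty = 2,339 × $0.94 = $2,198.66.
Total = $87,173.02 + $0.00 + $2,198.66 = $89,371.68.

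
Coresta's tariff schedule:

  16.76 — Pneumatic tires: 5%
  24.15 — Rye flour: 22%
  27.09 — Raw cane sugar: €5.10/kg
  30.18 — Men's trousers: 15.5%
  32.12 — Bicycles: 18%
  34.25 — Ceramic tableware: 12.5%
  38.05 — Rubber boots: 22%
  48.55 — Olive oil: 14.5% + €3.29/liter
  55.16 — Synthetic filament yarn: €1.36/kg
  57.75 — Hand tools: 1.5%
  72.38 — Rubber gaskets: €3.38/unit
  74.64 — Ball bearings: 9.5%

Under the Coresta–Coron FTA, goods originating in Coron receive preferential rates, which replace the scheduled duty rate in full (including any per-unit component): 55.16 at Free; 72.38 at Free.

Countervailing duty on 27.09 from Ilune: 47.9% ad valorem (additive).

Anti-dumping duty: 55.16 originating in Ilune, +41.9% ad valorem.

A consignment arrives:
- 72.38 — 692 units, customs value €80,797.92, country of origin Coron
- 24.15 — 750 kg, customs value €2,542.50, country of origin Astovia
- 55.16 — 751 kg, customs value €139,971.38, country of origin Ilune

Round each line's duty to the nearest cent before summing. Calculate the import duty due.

Line 1 (72.38, Coron, 692 units, €80,797.92):
Base rate for 72.38 is €3.38/unit.
Origin Coron qualifies under the Coresta–Coron agreement and 72.38 is covered: preferential rate Free applies instead.
Duty = €80,797.92 × 0% = €0.00.
Line 2 (24.15, Astovia, 750 kg, €2,542.50):
Base rate for 24.15 is 22%.
Duty = €2,542.50 × 22% = €559.35.
Line 3 (55.16, Ilune, 751 kg, €139,971.38):
Base rate for 55.16 is €1.36/kg.
55.16 has an FTA preferential rate, but origin Ilune is not Coron; base rate stands.
Additional duty on 55.16 from Ilune: +41.9% ad valorem. Applied ad valorem rate = 41.9%.
Duty = €139,971.38 × 41.9% + 751 × €1.36 = €59,669.37.
Total = €0.00 + €559.35 + €59,669.37 = €60,228.72.

€60,228.72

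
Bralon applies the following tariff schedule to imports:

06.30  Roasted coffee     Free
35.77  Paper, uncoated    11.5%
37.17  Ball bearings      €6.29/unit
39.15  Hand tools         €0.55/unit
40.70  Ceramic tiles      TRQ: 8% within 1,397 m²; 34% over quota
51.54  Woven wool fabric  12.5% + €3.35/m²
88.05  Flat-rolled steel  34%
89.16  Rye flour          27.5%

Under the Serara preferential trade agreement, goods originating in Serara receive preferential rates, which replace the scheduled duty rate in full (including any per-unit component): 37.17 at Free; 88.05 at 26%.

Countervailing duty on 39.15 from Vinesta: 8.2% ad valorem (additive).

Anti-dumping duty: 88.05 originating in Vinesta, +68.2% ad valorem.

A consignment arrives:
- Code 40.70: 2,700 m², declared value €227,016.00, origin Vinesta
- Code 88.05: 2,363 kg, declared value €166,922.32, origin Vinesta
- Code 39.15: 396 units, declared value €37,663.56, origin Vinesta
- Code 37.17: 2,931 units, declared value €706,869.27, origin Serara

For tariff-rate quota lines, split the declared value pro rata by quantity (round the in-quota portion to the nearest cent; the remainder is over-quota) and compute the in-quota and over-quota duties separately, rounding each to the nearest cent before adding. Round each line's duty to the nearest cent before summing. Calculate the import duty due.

Line 1 (40.70, Vinesta, 2,700 m², €227,016.00):
Code 40.70 is under a tariff-rate quota (threshold 1,397 m²). In-quota: 1,397 m² at 8%; over-quota: 1,303 m² at 34%.
Pro-rata value split: in-quota = €227,016.00 × 1,397/2,700 = €117,459.76; over-quota = €227,016.00 − €117,459.76 = €109,556.24.
In-quota duty = €117,459.76 × 8% = €9,396.78. Over-quota duty = €109,556.24 × 34% = €37,249.12.
Line duty = €9,396.78 + €37,249.12 = €46,645.90.
Line 2 (88.05, Vinesta, 2,363 kg, €166,922.32):
Base rate for 88.05 is 34%.
88.05 has an FTA preferential rate, but origin Vinesta is not Serara; base rate stands.
Additional duty on 88.05 from Vinesta: +68.2%. Applied ad valorem rate: 34% + 68.2% = 102.2%.
Duty = €166,922.32 × 102.2% = €170,594.61.
Line 3 (39.15, Vinesta, 396 units, €37,663.56):
Base rate for 39.15 is €0.55/unit.
Additional duty on 39.15 from Vinesta: +8.2% ad valorem. Applied ad valorem rate = 8.2%.
Duty = €37,663.56 × 8.2% + 396 × €0.55 = €3,306.21.
Line 4 (37.17, Serara, 2,931 units, €706,869.27):
Base rate for 37.17 is €6.29/unit.
Origin Serara qualifies under the Bralon–Serara agreement and 37.17 is covered: preferential rate Free applies instead.
Duty = €706,869.27 × 0% = €0.00.
Total = €46,645.90 + €170,594.61 + €3,306.21 + €0.00 = €220,546.72.

€220,546.72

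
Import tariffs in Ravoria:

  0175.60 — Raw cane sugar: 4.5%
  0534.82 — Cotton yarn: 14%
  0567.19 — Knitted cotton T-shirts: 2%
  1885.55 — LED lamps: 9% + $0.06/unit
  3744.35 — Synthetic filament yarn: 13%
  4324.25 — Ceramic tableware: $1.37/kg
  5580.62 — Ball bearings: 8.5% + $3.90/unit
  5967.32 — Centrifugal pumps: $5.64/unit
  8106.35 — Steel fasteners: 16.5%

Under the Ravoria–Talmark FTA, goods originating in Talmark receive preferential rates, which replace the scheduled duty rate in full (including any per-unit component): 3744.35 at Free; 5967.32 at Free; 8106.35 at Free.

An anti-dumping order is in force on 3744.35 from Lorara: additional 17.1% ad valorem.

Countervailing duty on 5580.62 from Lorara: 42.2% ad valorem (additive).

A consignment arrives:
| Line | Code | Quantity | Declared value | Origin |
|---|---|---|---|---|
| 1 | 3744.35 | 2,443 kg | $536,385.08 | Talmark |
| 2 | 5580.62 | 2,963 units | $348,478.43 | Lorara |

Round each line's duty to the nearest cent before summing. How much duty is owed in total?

Line 1 (3744.35, Talmark, 2,443 kg, $536,385.08):
Base rate for 3744.35 is 13%.
Origin Talmark qualifies under the Ravoria–Talmark agreement and 3744.35 is covered: preferential rate Free applies instead.
The additional-duty order on 3744.35 targets Lorara, not Talmark; it does not apply.
Duty = $536,385.08 × 0% = $0.00.
Line 2 (5580.62, Lorara, 2,963 units, $348,478.43):
Base rate for 5580.62 is 8.5% + $3.90/unit.
Additional duty on 5580.62 from Lorara: +42.2%. Applied ad valorem rate: 8.5% + 42.2% = 50.7%.
Duty = $348,478.43 × 50.7% + 2,963 × $3.90 = $188,234.26.
Total = $0.00 + $188,234.26 = $188,234.26.

$188,234.26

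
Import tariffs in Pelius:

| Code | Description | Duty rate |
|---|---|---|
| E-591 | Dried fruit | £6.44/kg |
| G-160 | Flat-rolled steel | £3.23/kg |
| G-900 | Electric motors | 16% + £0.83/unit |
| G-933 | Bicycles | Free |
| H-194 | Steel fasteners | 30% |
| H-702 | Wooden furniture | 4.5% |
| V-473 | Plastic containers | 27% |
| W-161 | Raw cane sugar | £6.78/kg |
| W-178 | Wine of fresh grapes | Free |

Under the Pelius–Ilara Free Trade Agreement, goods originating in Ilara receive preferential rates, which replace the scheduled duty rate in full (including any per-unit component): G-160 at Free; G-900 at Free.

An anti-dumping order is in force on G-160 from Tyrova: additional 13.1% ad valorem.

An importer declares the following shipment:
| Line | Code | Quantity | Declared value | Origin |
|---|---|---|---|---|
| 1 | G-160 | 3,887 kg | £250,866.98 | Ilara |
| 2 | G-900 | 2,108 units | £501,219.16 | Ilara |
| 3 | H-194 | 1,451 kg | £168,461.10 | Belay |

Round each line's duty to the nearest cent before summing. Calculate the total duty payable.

£50,538.33

Line 1 (G-160, Ilara, 3,887 kg, £250,866.98):
Base rate for G-160 is £3.23/kg.
Origin Ilara qualifies under the Pelius–Ilara agreement and G-160 is covered: preferential rate Free applies instead.
The additional-duty order on G-160 targets Tyrova, not Ilara; it does not apply.
Duty = £250,866.98 × 0% = £0.00.
Line 2 (G-900, Ilara, 2,108 units, £501,219.16):
Base rate for G-900 is 16% + £0.83/unit.
Origin Ilara qualifies under the Pelius–Ilara agreement and G-900 is covered: preferential rate Free applies instead.
Duty = £501,219.16 × 0% = £0.00.
Line 3 (H-194, Belay, 1,451 kg, £168,461.10):
Base rate for H-194 is 30%.
Duty = £168,461.10 × 30% = £50,538.33.
Total = £0.00 + £0.00 + £50,538.33 = £50,538.33.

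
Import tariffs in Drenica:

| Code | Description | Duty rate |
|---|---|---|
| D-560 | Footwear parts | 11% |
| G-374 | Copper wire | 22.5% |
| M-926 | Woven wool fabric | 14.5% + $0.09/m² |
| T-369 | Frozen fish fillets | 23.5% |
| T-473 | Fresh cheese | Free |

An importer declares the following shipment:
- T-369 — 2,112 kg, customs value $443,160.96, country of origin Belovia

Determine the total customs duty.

$104,142.83

Line 1 (T-369, Belovia, 2,112 kg, $443,160.96):
Base rate for T-369 is 23.5%.
Duty = $443,160.96 × 23.5% = $104,142.83.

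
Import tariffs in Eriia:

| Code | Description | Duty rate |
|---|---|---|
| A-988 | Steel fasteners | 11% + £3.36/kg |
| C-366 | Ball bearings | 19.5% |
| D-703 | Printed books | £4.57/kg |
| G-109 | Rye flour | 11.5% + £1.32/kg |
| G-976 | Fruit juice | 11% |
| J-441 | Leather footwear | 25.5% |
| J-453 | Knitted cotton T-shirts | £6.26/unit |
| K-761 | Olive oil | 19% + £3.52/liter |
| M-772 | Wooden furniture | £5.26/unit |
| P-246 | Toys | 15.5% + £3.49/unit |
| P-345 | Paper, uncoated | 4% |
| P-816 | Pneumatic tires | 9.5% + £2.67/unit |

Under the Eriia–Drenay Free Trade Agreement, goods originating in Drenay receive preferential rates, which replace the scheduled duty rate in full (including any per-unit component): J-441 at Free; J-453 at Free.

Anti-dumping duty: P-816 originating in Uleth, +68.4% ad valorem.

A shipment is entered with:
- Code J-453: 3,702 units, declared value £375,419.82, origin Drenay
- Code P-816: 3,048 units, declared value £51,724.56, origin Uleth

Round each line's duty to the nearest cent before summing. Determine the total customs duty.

Line 1 (J-453, Drenay, 3,702 units, £375,419.82):
Base rate for J-453 is £6.26/unit.
Origin Drenay qualifies under the Eriia–Drenay agreement and J-453 is covered: preferential rate Free applies instead.
Duty = £375,419.82 × 0% = £0.00.
Line 2 (P-816, Uleth, 3,048 units, £51,724.56):
Base rate for P-816 is 9.5% + £2.67/unit.
Additional duty on P-816 from Uleth: +68.4%. Applied ad valorem rate: 9.5% + 68.4% = 77.9%.
Duty = £51,724.56 × 77.9% + 3,048 × £2.67 = £48,431.59.
Total = £0.00 + £48,431.59 = £48,431.59.

£48,431.59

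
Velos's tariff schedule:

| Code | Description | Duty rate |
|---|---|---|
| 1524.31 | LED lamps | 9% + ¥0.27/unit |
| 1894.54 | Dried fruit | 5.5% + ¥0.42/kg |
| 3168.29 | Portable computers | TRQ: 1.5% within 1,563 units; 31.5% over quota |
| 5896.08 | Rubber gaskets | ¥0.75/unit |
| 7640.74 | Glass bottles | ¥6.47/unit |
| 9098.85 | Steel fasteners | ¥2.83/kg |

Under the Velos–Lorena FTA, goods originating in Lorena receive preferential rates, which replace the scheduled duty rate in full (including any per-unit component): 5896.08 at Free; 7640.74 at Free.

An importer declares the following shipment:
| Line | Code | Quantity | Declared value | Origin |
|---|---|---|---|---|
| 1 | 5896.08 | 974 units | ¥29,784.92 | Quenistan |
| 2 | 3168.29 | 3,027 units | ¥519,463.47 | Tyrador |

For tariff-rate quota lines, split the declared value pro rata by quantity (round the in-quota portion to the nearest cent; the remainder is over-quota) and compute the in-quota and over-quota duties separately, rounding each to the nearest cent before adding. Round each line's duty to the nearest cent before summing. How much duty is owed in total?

¥83,893.57

Line 1 (5896.08, Quenistan, 974 units, ¥29,784.92):
Base rate for 5896.08 is ¥0.75/unit.
5896.08 has an FTA preferential rate, but origin Quenistan is not Lorena; base rate stands.
Duty = 974 × ¥0.75 = ¥730.50.
Line 2 (3168.29, Tyrador, 3,027 units, ¥519,463.47):
Code 3168.29 is under a tariff-rate quota (threshold 1,563 units). In-quota: 1,563 units at 1.5%; over-quota: 1,464 units at 31.5%.
Pro-rata value split: in-quota = ¥519,463.47 × 1,563/3,027 = ¥268,226.43; over-quota = ¥519,463.47 − ¥268,226.43 = ¥251,237.04.
In-quota duty = ¥268,226.43 × 1.5% = ¥4,023.40. Over-quota duty = ¥251,237.04 × 31.5% = ¥79,139.67.
Line duty = ¥4,023.40 + ¥79,139.67 = ¥83,163.07.
Total = ¥730.50 + ¥83,163.07 = ¥83,893.57.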